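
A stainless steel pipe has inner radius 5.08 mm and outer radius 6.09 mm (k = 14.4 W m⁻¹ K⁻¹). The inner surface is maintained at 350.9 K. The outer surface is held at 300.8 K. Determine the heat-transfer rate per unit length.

Q' = 25.0 kW/m

Q' = 2πk·ΔT/ln(r₂/r₁) = 2π × 14.4 × 50.1 / ln(0.00609/0.00508) = 25000 W/m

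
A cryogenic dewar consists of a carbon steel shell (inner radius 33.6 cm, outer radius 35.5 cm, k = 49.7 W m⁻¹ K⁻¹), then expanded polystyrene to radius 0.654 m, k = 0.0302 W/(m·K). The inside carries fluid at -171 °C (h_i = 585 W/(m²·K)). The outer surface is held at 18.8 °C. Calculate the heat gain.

Resistance network (inner→outer):
  R_conv,in = 1/(4πr²h) = 1/(4π·0.336²·585) = 0.001205 K/W
  R_carbon steel = (1/0.336 − 1/0.355)/(4πk) = 0.1593/(4π·49.7) = 2.550×10^-4 K/W
  R_expanded polystyrene = (1/0.355 − 1/0.654)/(4πk) = 1.288/(4π·0.0302) = 3.394 K/W
ΣR = 0.001205 + 2.550×10^-4 + 3.394 = 3.395 K/W
Q = ΔT/ΣR = (-171 °C − 18.8 °C)/3.395 = -55.9 W
(Negative Q ⇒ heat flows inward; heat gain = 55.9 W.)

Q = 55.9 W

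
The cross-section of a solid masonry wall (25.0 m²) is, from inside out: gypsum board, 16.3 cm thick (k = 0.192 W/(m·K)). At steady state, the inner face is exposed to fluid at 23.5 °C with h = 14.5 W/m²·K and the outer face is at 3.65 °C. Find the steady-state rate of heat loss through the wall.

Q = 541 W

Treat each layer as a resistance in series:
  R_conv,in = 1/(hA) = 1/(14.5·25.0) = 0.002759 K/W
  R_gypsum board = L/(kA) = 0.163/(0.192·25.0) = 0.03396 K/W
ΣR = 0.002759 + 0.03396 = 0.03672 K/W
Q = ΔT/ΣR = (23.5 °C − 3.65 °C)/0.03672 = 541 W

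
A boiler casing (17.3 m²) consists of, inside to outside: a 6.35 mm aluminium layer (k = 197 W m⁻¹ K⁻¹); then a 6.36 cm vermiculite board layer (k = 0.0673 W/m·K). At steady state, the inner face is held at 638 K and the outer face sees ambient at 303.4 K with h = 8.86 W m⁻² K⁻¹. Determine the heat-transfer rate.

Resistance network (inner→outer):
  R_aluminium = L/(kA) = 0.00635/(197·17.3) = 1.863×10^-6 K/W
  R_vermiculite board = L/(kA) = 0.0636/(0.0673·17.3) = 0.05463 K/W
  R_conv,out = 1/(hA) = 1/(8.86·17.3) = 0.006524 K/W
ΣR = 1.863×10^-6 + 0.05463 + 0.006524 = 0.06116 K/W
Q = ΔT/ΣR = (638 K − 303.4 K)/0.06116 = 5470 W

Q = 5.47 kW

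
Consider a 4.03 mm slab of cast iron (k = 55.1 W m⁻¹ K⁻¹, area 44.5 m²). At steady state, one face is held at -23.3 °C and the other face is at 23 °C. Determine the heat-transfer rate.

Q = kA·ΔT/L = 55.1 × 44.5 × |-23.3 °C − 23 °C| / 0.00403 = 2.82×10^7 W

Q = 28200 kW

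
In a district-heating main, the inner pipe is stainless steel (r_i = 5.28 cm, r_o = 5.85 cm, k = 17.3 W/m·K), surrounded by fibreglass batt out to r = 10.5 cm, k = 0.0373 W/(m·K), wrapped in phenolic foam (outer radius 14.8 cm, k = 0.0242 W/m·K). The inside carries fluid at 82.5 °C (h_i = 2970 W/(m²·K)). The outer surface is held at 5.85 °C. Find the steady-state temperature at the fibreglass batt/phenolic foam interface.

Resistance network (inner→outer):
  R'_conv,in = 1/(2πr h) = 1/(2π·0.0528·2970) = 0.001015 m·K/W
  R'_stainless steel = ln(0.0585/0.0528)/(2πk) = 0.1025/(2π·17.3) = 9.431×10^-4 m·K/W
  R'_fibreglass batt = ln(0.105/0.0585)/(2πk) = 0.5849/(2π·0.0373) = 2.496 m·K/W
  R'_phenolic foam = ln(0.148/0.105)/(2πk) = 0.3433/(2π·0.0242) = 2.257 m·K/W
ΣR = 0.001015 + 9.431×10^-4 + 2.496 + 2.257 = 4.755 m·K/W
Q' = ΔT/ΣR = (82.5 °C − 5.85 °C)/4.755 = 16.12 W/m
From the inner boundary to the fibreglass batt/phenolic foam interface, ΣR_partial = 2.498 m·K/W.
T_interface = T_in − Q'·ΣR_partial = 82.5 °C − (16.12)(2.498) = 42.2 °C

T = 42.2 °C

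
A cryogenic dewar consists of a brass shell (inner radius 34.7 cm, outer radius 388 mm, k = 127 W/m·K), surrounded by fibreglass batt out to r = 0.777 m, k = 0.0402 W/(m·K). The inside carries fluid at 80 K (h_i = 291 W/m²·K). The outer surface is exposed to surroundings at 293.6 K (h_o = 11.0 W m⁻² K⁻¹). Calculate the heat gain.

Treat each layer as a resistance in series:
  R_conv,in = 1/(4πr²h) = 1/(4π·0.347²·291) = 0.002271 K/W
  R_brass = (1/0.347 − 1/0.388)/(4πk) = 0.3045/(4π·127) = 1.908×10^-4 K/W
  R_fibreglass batt = (1/0.388 − 1/0.777)/(4πk) = 1.290/(4π·0.0402) = 2.554 K/W
  R_conv,out = 1/(4πr²h) = 1/(4π·0.777²·11.0) = 0.01198 K/W
ΣR = 0.002271 + 1.908×10^-4 + 2.554 + 0.01198 = 2.568 K/W
Q = ΔT/ΣR = (80 K − 293.6 K)/2.568 = -83.2 W
(Negative Q ⇒ heat flows inward; heat gain = 83.2 W.)

Q = 83.2 W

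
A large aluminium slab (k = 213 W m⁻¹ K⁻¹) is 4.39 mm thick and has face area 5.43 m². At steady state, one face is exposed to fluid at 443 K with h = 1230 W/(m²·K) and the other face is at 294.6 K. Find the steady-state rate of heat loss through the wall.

Resistance network (inner→outer):
  R_conv,in = 1/(hA) = 1/(1230·5.43) = 1.497×10^-4 K/W
  R_aluminium = L/(kA) = 0.00439/(213·5.43) = 3.796×10^-6 K/W
ΣR = 1.497×10^-4 + 3.796×10^-6 = 1.535×10^-4 K/W
Q = ΔT/ΣR = (443 K − 294.6 K)/1.535×10^-4 = 9.67×10^5 W

Q = 9.67×10^5 W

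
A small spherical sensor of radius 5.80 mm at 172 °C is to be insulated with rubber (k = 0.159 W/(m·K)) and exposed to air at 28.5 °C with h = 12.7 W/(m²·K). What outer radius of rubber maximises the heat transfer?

For a sphere, r_cr = 2k_ins/h = 2·0.159/12.7 = 0.0250 m = 2.50 cm

r_cr = 2.50 cm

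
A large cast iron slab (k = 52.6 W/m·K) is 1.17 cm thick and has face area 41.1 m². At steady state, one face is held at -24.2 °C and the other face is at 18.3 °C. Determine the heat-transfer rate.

Q = 7850 kW

Q = kA·ΔT/L = 52.6 × 41.1 × |-24.2 °C − 18.3 °C| / 0.0117 = 7.85×10^6 W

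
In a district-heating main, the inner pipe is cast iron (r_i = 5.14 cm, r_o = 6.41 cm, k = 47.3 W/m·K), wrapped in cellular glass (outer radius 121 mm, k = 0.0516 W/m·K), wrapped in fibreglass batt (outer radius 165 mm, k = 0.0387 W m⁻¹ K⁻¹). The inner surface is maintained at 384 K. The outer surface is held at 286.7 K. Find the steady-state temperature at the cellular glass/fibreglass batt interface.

Treat each layer as a resistance in series:
  R'_cast iron = ln(0.0641/0.0514)/(2πk) = 0.2208/(2π·47.3) = 7.430×10^-4 m·K/W
  R'_cellular glass = ln(0.121/0.0641)/(2πk) = 0.6353/(2π·0.0516) = 1.960 m·K/W
  R'_fibreglass batt = ln(0.165/0.121)/(2πk) = 0.3102/(2π·0.0387) = 1.276 m·K/W
ΣR = 7.430×10^-4 + 1.960 + 1.276 = 3.237 m·K/W
Q' = ΔT/ΣR = (384 K − 286.7 K)/3.237 = 30.06 W/m
From the inner boundary to the cellular glass/fibreglass batt interface, ΣR_partial = 1.961 m·K/W.
T_interface = T_in − Q'·ΣR_partial = 384 K − (30.06)(1.961) = 325.1 K

T = 325.1 K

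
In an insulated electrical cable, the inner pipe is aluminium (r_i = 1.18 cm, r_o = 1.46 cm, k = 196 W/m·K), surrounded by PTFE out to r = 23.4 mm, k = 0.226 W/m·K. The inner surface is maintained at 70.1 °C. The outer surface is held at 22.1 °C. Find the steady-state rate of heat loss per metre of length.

Q' = 144 W/m

Treat each layer as a resistance in series:
  R'_aluminium = ln(0.0146/0.0118)/(2πk) = 0.2129/(2π·196) = 1.729×10^-4 m·K/W
  R'_PTFE = ln(0.0234/0.0146)/(2πk) = 0.4717/(2π·0.226) = 0.3322 m·K/W
ΣR = 1.729×10^-4 + 0.3322 = 0.3324 m·K/W
Q' = ΔT/ΣR = (70.1 °C − 22.1 °C)/0.3324 = 144 W/m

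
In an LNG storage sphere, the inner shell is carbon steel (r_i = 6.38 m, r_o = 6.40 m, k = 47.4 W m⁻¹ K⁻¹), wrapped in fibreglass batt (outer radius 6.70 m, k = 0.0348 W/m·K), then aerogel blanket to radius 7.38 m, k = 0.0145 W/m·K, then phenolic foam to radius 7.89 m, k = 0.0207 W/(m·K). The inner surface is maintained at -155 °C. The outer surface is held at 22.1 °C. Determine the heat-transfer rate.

Q = 1420 W

Treat each layer as a resistance in series:
  R_carbon steel = (1/6.38 − 1/6.40)/(4πk) = 4.898×10^-4/(4π·47.4) = 8.223×10^-7 K/W
  R_fibreglass batt = (1/6.40 − 1/6.70)/(4πk) = 0.006996/(4π·0.0348) = 0.01600 K/W
  R_aerogel blanket = (1/6.70 − 1/7.38)/(4πk) = 0.01375/(4π·0.0145) = 0.07547 K/W
  R_phenolic foam = (1/7.38 − 1/7.89)/(4πk) = 0.008759/(4π·0.0207) = 0.03367 K/W
ΣR = 8.223×10^-7 + 0.01600 + 0.07547 + 0.03367 = 0.1251 K/W
Q = ΔT/ΣR = (-155 °C − 22.1 °C)/0.1251 = -1420 W
(Negative Q ⇒ heat flows inward; heat gain = 1420 W.)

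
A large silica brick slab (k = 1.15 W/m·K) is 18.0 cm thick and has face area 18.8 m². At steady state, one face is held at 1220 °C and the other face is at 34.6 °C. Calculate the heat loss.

Q = kA·ΔT/L = 1.15 × 18.8 × |1220 °C − 34.6 °C| / 0.180 = 1.42×10^5 W

Q = 142 kW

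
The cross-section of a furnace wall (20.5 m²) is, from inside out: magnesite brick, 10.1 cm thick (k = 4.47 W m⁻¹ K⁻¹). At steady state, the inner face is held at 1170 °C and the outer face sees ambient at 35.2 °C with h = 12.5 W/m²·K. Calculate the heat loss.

Resistance network (inner→outer):
  R_magnesite brick = L/(kA) = 0.101/(4.47·20.5) = 0.001102 K/W
  R_conv,out = 1/(hA) = 1/(12.5·20.5) = 0.003902 K/W
ΣR = 0.001102 + 0.003902 = 0.005004 K/W
Q = ΔT/ΣR = (1170 °C − 35.2 °C)/0.005004 = 2.27×10^5 W

Q = 227 kW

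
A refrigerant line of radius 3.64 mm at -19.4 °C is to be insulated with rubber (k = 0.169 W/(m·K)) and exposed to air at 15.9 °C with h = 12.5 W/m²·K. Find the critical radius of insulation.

For a cylinder, r_cr = k_ins/h = 0.169/12.5 = 0.0135 m = 1.35 cm

r_cr = 1.35 cm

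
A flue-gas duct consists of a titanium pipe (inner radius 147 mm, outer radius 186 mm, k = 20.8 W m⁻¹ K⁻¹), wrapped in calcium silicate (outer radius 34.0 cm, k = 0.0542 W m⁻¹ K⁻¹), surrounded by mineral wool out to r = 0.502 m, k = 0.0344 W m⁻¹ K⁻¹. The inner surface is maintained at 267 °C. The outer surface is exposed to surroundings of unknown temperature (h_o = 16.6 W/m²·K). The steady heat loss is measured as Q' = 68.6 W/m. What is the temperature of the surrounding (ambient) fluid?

T_out = 20.4 °C

Sum the resistances:
  R'_titanium = ln(0.186/0.147)/(2πk) = 0.2353/(2π·20.8) = 0.001801 m·K/W
  R'_calcium silicate = ln(0.340/0.186)/(2πk) = 0.6032/(2π·0.0542) = 1.771 m·K/W
  R'_mineral wool = ln(0.502/0.340)/(2πk) = 0.3897/(2π·0.0344) = 1.803 m·K/W
  R'_conv,out = 1/(2πr h) = 1/(2π·0.502·16.6) = 0.01910 m·K/W
ΣR = 3.595 m·K/W
ΔT = Q'·ΣR = 68.6 × 3.595 = 246.6 K
Heat flows outward, so T_out = T_in − ΔT = 267 − 246.6 = 20.4 °C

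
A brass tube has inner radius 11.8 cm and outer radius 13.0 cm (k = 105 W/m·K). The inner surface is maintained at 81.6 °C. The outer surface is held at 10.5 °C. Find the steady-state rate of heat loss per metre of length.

Q' = 2πk·ΔT/ln(r₂/r₁) = 2π × 105 × 71.1 / ln(0.130/0.118) = 4.84×10^5 W/m

Q' = 484 kW/m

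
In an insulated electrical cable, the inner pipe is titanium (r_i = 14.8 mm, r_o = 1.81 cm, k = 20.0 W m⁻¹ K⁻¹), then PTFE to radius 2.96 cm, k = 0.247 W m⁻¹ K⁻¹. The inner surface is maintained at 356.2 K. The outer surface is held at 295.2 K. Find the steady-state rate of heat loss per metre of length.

Q' = 192 W/m

Resistance network (inner→outer):
  R'_titanium = ln(0.0181/0.0148)/(2πk) = 0.2013/(2π·20.0) = 0.001602 m·K/W
  R'_PTFE = ln(0.0296/0.0181)/(2πk) = 0.4919/(2π·0.247) = 0.3169 m·K/W
ΣR = 0.001602 + 0.3169 = 0.3185 m·K/W
Q' = ΔT/ΣR = (356.2 K − 295.2 K)/0.3185 = 192 W/m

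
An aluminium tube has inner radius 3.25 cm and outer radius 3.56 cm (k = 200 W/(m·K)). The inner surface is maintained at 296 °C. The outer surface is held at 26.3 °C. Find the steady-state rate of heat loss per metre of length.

Q' = 3.72×10^6 W/m

Q' = 2πk·ΔT/ln(r₂/r₁) = 2π × 200 × 269.7 / ln(0.0356/0.0325) = 3.72×10^6 W/m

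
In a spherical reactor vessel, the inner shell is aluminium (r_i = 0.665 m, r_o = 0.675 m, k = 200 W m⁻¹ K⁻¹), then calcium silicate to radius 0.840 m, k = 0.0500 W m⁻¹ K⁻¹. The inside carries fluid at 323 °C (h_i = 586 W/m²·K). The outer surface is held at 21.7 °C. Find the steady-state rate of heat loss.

Resistance network (inner→outer):
  R_conv,in = 1/(4πr²h) = 1/(4π·0.665²·586) = 3.071×10^-4 K/W
  R_aluminium = (1/0.665 − 1/0.675)/(4πk) = 0.02228/(4π·200) = 8.864×10^-6 K/W
  R_calcium silicate = (1/0.675 − 1/0.840)/(4πk) = 0.2910/(4π·0.0500) = 0.4631 K/W
ΣR = 3.071×10^-4 + 8.864×10^-6 + 0.4631 = 0.4634 K/W
Q = ΔT/ΣR = (323 °C − 21.7 °C)/0.4634 = 650 W

Q = 650 W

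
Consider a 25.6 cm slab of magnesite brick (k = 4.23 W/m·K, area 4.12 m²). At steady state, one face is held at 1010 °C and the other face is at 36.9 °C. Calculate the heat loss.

Q = kA·ΔT/L = 4.23 × 4.12 × |1010 °C − 36.9 °C| / 0.256 = 66200 W

Q = 66200 W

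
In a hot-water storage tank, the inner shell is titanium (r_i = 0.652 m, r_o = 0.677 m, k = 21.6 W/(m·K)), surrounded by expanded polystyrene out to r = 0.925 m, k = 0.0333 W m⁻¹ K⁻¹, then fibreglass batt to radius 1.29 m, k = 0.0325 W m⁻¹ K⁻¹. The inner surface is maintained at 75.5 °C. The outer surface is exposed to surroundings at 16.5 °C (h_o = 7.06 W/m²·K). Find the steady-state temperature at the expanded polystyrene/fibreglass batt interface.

Resistance network (inner→outer):
  R_titanium = (1/0.652 − 1/0.677)/(4πk) = 0.05664/(4π·21.6) = 2.087×10^-4 K/W
  R_expanded polystyrene = (1/0.677 − 1/0.925)/(4πk) = 0.3960/(4π·0.0333) = 0.9464 K/W
  R_fibreglass batt = (1/0.925 − 1/1.29)/(4πk) = 0.3059/(4π·0.0325) = 0.7490 K/W
  R_conv,out = 1/(4πr²h) = 1/(4π·1.29²·7.06) = 0.006773 K/W
ΣR = 2.087×10^-4 + 0.9464 + 0.7490 + 0.006773 = 1.702 K/W
Q = ΔT/ΣR = (75.5 °C − 16.5 °C)/1.702 = 34.67 W
From the inner boundary to the expanded polystyrene/fibreglass batt interface, ΣR_partial = 0.9466 K/W.
T_interface = T_in − Q·ΣR_partial = 75.5 °C − (34.67)(0.9466) = 42.7 °C

T = 42.7 °C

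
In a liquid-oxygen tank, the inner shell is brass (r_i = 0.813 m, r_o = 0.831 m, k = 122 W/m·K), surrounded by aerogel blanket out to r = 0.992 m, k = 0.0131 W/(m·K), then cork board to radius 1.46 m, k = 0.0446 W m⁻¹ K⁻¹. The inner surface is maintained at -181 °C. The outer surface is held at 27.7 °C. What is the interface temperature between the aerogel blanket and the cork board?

Treat each layer as a resistance in series:
  R_brass = (1/0.813 − 1/0.831)/(4πk) = 0.02664/(4π·122) = 1.738×10^-5 K/W
  R_aerogel blanket = (1/0.831 − 1/0.992)/(4πk) = 0.1953/(4π·0.0131) = 1.186 K/W
  R_cork board = (1/0.992 − 1/1.46)/(4πk) = 0.3231/(4π·0.0446) = 0.5765 K/W
ΣR = 1.738×10^-5 + 1.186 + 0.5765 = 1.763 K/W
Q = ΔT/ΣR = (-181 °C − 27.7 °C)/1.763 = -118.4 W
From the inner boundary to the aerogel blanket/cork board interface, ΣR_partial = 1.186 K/W.
T_interface = T_in − Q·ΣR_partial = -181 °C − (-118.4)(1.186) = -40.6 °C

T = -40.6 °C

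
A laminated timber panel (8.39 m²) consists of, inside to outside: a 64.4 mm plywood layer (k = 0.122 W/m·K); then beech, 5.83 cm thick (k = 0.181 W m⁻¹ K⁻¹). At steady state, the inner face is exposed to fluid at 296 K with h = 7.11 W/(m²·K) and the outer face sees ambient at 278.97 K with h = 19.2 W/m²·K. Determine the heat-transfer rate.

Resistance network (inner→outer):
  R_conv,in = 1/(hA) = 1/(7.11·8.39) = 0.01676 K/W
  R_plywood = L/(kA) = 0.0644/(0.122·8.39) = 0.06292 K/W
  R_beech = L/(kA) = 0.0583/(0.181·8.39) = 0.03839 K/W
  R_conv,out = 1/(hA) = 1/(19.2·8.39) = 0.006208 K/W
ΣR = 0.01676 + 0.06292 + 0.03839 + 0.006208 = 0.1243 K/W
Q = ΔT/ΣR = (296 K − 278.97 K)/0.1243 = 137 W

Q = 137 W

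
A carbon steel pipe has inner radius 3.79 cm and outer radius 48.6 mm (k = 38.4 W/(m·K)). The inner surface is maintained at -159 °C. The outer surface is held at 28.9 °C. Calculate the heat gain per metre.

Q' = 2πk·ΔT/ln(r₂/r₁) = 2π × 38.4 × 187.9 / ln(0.0486/0.0379) = 1.82×10^5 W/m

Q' = 182 kW/m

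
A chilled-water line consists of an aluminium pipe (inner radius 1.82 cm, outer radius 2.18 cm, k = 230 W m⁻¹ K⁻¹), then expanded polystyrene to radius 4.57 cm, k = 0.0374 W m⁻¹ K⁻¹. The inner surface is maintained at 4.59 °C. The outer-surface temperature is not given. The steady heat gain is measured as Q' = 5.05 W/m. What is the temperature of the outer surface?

Series resistances:
  R'_aluminium = ln(0.0218/0.0182)/(2πk) = 0.1805/(2π·230) = 1.249×10^-4 m·K/W
  R'_expanded polystyrene = ln(0.0457/0.0218)/(2πk) = 0.7402/(2π·0.0374) = 3.150 m·K/W
ΣR = 3.150 m·K/W
ΔT = Q'·ΣR = 5.05 × 3.150 = 15.91 K
Heat flows inward, so T_out = T_in + ΔT = 4.59 + 15.91 = 20.5 °C

T_out = 20.5 °C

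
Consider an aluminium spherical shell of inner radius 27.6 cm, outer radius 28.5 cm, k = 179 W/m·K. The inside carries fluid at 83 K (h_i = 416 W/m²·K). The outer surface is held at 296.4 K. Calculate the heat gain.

Treat each layer as a resistance in series:
  R_conv,in = 1/(4πr²h) = 1/(4π·0.276²·416) = 0.002511 K/W
  R_aluminium = (1/0.276 − 1/0.285)/(4πk) = 0.1144/(4π·179) = 5.087×10^-5 K/W
ΣR = 0.002511 + 5.087×10^-5 = 0.002562 K/W
Q = ΔT/ΣR = (83 K − 296.4 K)/0.002562 = -83300 W
(Negative Q ⇒ heat flows inward; heat gain = 83300 W.)

Q = 83.3 kW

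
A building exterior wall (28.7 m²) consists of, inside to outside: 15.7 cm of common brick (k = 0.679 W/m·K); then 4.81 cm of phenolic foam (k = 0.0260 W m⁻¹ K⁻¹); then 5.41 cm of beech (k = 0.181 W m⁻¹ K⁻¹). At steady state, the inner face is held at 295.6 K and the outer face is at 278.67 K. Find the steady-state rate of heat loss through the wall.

Q = 204 W

Treat each layer as a resistance in series:
  R_common brick = L/(kA) = 0.157/(0.679·28.7) = 0.008057 K/W
  R_phenolic foam = L/(kA) = 0.0481/(0.0260·28.7) = 0.06446 K/W
  R_beech = L/(kA) = 0.0541/(0.181·28.7) = 0.01041 K/W
ΣR = 0.008057 + 0.06446 + 0.01041 = 0.08293 K/W
Q = ΔT/ΣR = (295.6 K − 278.67 K)/0.08293 = 204 W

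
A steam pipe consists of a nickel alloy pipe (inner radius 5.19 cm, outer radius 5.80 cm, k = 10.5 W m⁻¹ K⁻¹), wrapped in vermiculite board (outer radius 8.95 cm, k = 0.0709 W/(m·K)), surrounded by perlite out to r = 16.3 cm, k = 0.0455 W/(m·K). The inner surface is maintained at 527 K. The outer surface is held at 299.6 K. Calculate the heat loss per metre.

Resistance network (inner→outer):
  R'_nickel alloy = ln(0.0580/0.0519)/(2πk) = 0.1111/(2π·10.5) = 0.001684 m·K/W
  R'_vermiculite board = ln(0.0895/0.0580)/(2πk) = 0.4338/(2π·0.0709) = 0.9738 m·K/W
  R'_perlite = ln(0.163/0.0895)/(2πk) = 0.5995/(2π·0.0455) = 2.097 m·K/W
ΣR = 0.001684 + 0.9738 + 2.097 = 3.072 m·K/W
Q' = ΔT/ΣR = (527 K − 299.6 K)/3.072 = 74.0 W/m

Q' = 74.0 W/m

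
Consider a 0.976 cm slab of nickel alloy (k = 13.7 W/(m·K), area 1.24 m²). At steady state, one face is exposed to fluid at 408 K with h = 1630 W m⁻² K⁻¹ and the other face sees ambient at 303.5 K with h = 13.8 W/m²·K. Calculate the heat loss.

Q = 1760 W

Treat each layer as a resistance in series:
  R_conv,in = 1/(hA) = 1/(1630·1.24) = 4.948×10^-4 K/W
  R_nickel alloy = L/(kA) = 0.00976/(13.7·1.24) = 5.745×10^-4 K/W
  R_conv,out = 1/(hA) = 1/(13.8·1.24) = 0.05844 K/W
ΣR = 4.948×10^-4 + 5.745×10^-4 + 0.05844 = 0.05951 K/W
Q = ΔT/ΣR = (408 K − 303.5 K)/0.05951 = 1760 W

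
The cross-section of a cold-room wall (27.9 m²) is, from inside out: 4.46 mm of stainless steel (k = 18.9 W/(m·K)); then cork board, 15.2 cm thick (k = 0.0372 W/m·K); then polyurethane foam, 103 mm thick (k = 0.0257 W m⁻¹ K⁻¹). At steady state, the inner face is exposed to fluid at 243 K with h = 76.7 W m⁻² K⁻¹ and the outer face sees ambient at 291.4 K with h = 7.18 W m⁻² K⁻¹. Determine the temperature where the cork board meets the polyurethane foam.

T = 267.06 K

Treat each layer as a resistance in series:
  R_conv,in = 1/(hA) = 1/(76.7·27.9) = 4.673×10^-4 K/W
  R_stainless steel = L/(kA) = 0.00446/(18.9·27.9) = 8.458×10^-6 K/W
  R_cork board = L/(kA) = 0.152/(0.0372·27.9) = 0.1465 K/W
  R_polyurethane foam = L/(kA) = 0.103/(0.0257·27.9) = 0.1436 K/W
  R_conv,out = 1/(hA) = 1/(7.18·27.9) = 0.004992 K/W
ΣR = 4.673×10^-4 + 8.458×10^-6 + 0.1465 + 0.1436 + 0.004992 = 0.2956 K/W
Q = ΔT/ΣR = (243 K − 291.4 K)/0.2956 = -163.7 W
From the inner boundary to the cork board/polyurethane foam interface, ΣR_partial = 0.1470 K/W.
T_interface = T_in − Q·ΣR_partial = 243 K − (-163.7)(0.1470) = 267.06 K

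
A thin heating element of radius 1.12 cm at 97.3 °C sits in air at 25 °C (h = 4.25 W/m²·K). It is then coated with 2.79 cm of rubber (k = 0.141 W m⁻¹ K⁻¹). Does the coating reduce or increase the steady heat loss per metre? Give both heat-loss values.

Critical radius for a cylinder: r_cr = k/h = 0.0332 m = 3.32 cm.
Outer radius after coating: r₂ = 0.0112 + 0.0279 = 0.0391 m.
r₁ < r_cr < r₂: heat loss rises to a maximum at r_cr then falls. Whether the coating helps depends on whether Q(r₂) has dropped back below Q(r₁).
Bare: R = 1/(2πr₁h) = 3.344 m·K/W; Q = 72.3/3.344 = 21.6 W/m.
Coated: R = R_cond + R_conv = 2.369 m·K/W; Q = 72.3/2.369 = 30.5 W/m.

increases: 21.6 → 30.5 W/m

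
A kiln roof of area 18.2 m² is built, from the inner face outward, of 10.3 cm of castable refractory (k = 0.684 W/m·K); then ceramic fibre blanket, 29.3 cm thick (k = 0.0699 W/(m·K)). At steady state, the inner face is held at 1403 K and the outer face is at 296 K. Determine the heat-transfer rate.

Q = 4.64 kW

Treat each layer as a resistance in series:
  R_castable refractory = L/(kA) = 0.103/(0.684·18.2) = 0.008274 K/W
  R_ceramic fibre blanket = L/(kA) = 0.293/(0.0699·18.2) = 0.2303 K/W
ΣR = 0.008274 + 0.2303 = 0.2386 K/W
Q = ΔT/ΣR = (1403 K − 296 K)/0.2386 = 4640 W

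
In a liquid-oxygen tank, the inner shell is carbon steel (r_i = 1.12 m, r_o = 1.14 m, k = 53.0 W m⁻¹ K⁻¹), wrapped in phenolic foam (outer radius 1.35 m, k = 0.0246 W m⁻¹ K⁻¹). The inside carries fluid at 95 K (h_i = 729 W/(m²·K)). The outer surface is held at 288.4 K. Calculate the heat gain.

Q = 438 W

Series thermal resistances, inner to outer:
  R_conv,in = 1/(4πr²h) = 1/(4π·1.12²·729) = 8.702×10^-5 K/W
  R_carbon steel = (1/1.12 − 1/1.14)/(4πk) = 0.01566/(4π·53.0) = 2.352×10^-5 K/W
  R_phenolic foam = (1/1.14 − 1/1.35)/(4πk) = 0.1365/(4π·0.0246) = 0.4414 K/W
ΣR = 8.702×10^-5 + 2.352×10^-5 + 0.4414 = 0.4415 K/W
Q = ΔT/ΣR = (95 K − 288.4 K)/0.4415 = -438 W
(Negative Q ⇒ heat flows inward; heat gain = 438 W.)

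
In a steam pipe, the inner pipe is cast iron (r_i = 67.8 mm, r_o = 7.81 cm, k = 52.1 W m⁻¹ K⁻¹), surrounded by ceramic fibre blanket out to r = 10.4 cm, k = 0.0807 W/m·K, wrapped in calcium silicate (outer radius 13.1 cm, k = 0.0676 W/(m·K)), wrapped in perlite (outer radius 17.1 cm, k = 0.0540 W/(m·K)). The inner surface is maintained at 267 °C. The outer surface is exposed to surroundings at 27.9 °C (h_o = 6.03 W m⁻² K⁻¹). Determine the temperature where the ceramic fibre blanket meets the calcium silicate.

T = 201 °C

Series thermal resistances, inner to outer:
  R'_cast iron = ln(0.0781/0.0678)/(2πk) = 0.1414/(2π·52.1) = 4.320×10^-4 m·K/W
  R'_ceramic fibre blanket = ln(0.104/0.0781)/(2πk) = 0.2864/(2π·0.0807) = 0.5648 m·K/W
  R'_calcium silicate = ln(0.131/0.104)/(2πk) = 0.2308/(2π·0.0676) = 0.5434 m·K/W
  R'_perlite = ln(0.171/0.131)/(2πk) = 0.2665/(2π·0.0540) = 0.7854 m·K/W
  R'_conv,out = 1/(2πr h) = 1/(2π·0.171·6.03) = 0.1544 m·K/W
ΣR = 4.320×10^-4 + 0.5648 + 0.5434 + 0.7854 + 0.1544 = 2.048 m·K/W
Q' = ΔT/ΣR = (267 °C − 27.9 °C)/2.048 = 116.7 W/m
From the inner boundary to the ceramic fibre blanket/calcium silicate interface, ΣR_partial = 0.5652 m·K/W.
T_interface = T_in − Q'·ΣR_partial = 267 °C − (116.7)(0.5652) = 201 °C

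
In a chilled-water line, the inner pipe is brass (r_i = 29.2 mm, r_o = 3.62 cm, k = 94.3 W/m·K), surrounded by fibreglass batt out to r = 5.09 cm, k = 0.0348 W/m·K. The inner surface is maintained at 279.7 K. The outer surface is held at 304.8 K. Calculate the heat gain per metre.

Series thermal resistances, inner to outer:
  R'_brass = ln(0.0362/0.0292)/(2πk) = 0.2149/(2π·94.3) = 3.627×10^-4 m·K/W
  R'_fibreglass batt = ln(0.0509/0.0362)/(2πk) = 0.3408/(2π·0.0348) = 1.559 m·K/W
ΣR = 3.627×10^-4 + 1.559 = 1.559 m·K/W
Q' = ΔT/ΣR = (279.7 K − 304.8 K)/1.559 = -16.1 W/m
(Negative Q' ⇒ heat flows inward; heat gain = 16.1 W/m.)

Q' = 16.1 W/m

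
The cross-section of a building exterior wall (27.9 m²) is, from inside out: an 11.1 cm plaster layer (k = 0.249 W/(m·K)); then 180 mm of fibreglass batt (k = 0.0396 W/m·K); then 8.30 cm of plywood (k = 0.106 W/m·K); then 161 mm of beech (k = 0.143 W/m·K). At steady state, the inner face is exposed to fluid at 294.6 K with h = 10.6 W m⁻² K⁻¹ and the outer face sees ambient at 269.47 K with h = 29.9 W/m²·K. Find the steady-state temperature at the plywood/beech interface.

Series thermal resistances, inner to outer:
  R_conv,in = 1/(hA) = 1/(10.6·27.9) = 0.003381 K/W
  R_plaster = L/(kA) = 0.111/(0.249·27.9) = 0.01598 K/W
  R_fibreglass batt = L/(kA) = 0.180/(0.0396·27.9) = 0.1629 K/W
  R_plywood = L/(kA) = 0.0830/(0.106·27.9) = 0.02807 K/W
  R_beech = L/(kA) = 0.161/(0.143·27.9) = 0.04035 K/W
  R_conv,out = 1/(hA) = 1/(29.9·27.9) = 0.001199 K/W
ΣR = 0.003381 + 0.01598 + 0.1629 + 0.02807 + 0.04035 + 0.001199 = 0.2519 K/W
Q = ΔT/ΣR = (294.6 K − 269.47 K)/0.2519 = 99.76 W
From the inner boundary to the plywood/beech interface, ΣR_partial = 0.2103 K/W.
T_interface = T_in − Q·ΣR_partial = 294.6 K − (99.76)(0.2103) = 273.62 K

T = 273.62 K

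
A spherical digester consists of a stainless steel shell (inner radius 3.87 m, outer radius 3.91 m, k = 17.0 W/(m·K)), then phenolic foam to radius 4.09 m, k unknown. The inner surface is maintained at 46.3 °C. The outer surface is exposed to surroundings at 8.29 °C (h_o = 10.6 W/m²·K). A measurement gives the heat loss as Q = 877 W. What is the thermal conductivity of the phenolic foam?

k = 0.0209 W/m·K

ΣR = ΔT/Q = |46.3 − 8.29|/877 = 0.04334 K/W
Known resistances:
  R_stainless steel = (1/3.87 − 1/3.91)/(4πk) = 0.002643/(4π·17.0) = 1.237×10^-5 K/W
  R_conv,out = 1/(4πr²h) = 1/(4π·4.09²·10.6) = 4.488×10^-4 K/W
R_phenolic foam = ΣR − ΣR_known = 0.04334 − 4.612×10^-4 = 0.04288 K/W
(1/r₁−1/r₂)/(4πk) = 0.04288 ⇒ k = 0.01126/(4π·0.04288) = 0.0209 W/m·K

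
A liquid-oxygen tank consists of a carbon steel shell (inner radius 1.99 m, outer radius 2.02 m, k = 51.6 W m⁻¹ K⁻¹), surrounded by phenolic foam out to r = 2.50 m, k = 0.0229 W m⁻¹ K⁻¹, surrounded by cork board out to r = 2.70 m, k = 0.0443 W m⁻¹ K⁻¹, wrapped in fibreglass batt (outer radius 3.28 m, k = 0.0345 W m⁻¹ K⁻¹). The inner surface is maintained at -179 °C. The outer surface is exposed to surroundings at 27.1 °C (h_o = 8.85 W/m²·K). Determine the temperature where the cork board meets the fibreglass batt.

T = -31.4 °C

Resistance network (inner→outer):
  R_carbon steel = (1/1.99 − 1/2.02)/(4πk) = 0.007463/(4π·51.6) = 1.151×10^-5 K/W
  R_phenolic foam = (1/2.02 − 1/2.50)/(4πk) = 0.09505/(4π·0.0229) = 0.3303 K/W
  R_cork board = (1/2.50 − 1/2.70)/(4πk) = 0.02963/(4π·0.0443) = 0.05322 K/W
  R_fibreglass batt = (1/2.70 − 1/3.28)/(4πk) = 0.06549/(4π·0.0345) = 0.1511 K/W
  R_conv,out = 1/(4πr²h) = 1/(4π·3.28²·8.85) = 8.358×10^-4 K/W
ΣR = 1.151×10^-5 + 0.3303 + 0.05322 + 0.1511 + 8.358×10^-4 = 0.5355 K/W
Q = ΔT/ΣR = (-179 °C − 27.1 °C)/0.5355 = -384.9 W
From the inner boundary to the cork board/fibreglass batt interface, ΣR_partial = 0.3835 K/W.
T_interface = T_in − Q·ΣR_partial = -179 °C − (-384.9)(0.3835) = -31.4 °C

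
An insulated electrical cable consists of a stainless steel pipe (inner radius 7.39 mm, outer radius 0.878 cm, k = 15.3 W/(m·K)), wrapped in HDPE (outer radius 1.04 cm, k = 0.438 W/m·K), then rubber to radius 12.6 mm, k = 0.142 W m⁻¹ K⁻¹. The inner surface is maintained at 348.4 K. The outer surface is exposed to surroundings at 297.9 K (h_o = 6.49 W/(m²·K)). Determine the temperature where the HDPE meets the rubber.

T = 347.0 K

Series thermal resistances, inner to outer:
  R'_stainless steel = ln(0.00878/0.00739)/(2πk) = 0.1723/(2π·15.3) = 0.001793 m·K/W
  R'_HDPE = ln(0.0104/0.00878)/(2πk) = 0.1693/(2π·0.438) = 0.06153 m·K/W
  R'_rubber = ln(0.0126/0.0104)/(2πk) = 0.1919/(2π·0.142) = 0.2151 m·K/W
  R'_conv,out = 1/(2πr h) = 1/(2π·0.0126·6.49) = 1.946 m·K/W
ΣR = 0.001793 + 0.06153 + 0.2151 + 1.946 = 2.224 m·K/W
Q' = ΔT/ΣR = (348.4 K − 297.9 K)/2.224 = 22.71 W/m
From the inner boundary to the HDPE/rubber interface, ΣR_partial = 0.06332 m·K/W.
T_interface = T_in − Q'·ΣR_partial = 348.4 K − (22.71)(0.06332) = 347.0 K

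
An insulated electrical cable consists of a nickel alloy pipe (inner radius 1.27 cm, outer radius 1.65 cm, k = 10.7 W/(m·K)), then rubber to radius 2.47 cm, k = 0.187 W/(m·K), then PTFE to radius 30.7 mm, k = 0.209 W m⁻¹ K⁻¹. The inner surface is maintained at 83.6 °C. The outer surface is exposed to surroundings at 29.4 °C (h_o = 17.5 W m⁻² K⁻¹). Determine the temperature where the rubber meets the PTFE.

T = 60.3 °C

Resistance network (inner→outer):
  R'_nickel alloy = ln(0.0165/0.0127)/(2πk) = 0.2618/(2π·10.7) = 0.003893 m·K/W
  R'_rubber = ln(0.0247/0.0165)/(2πk) = 0.4034/(2π·0.187) = 0.3434 m·K/W
  R'_PTFE = ln(0.0307/0.0247)/(2πk) = 0.2175/(2π·0.209) = 0.1656 m·K/W
  R'_conv,out = 1/(2πr h) = 1/(2π·0.0307·17.5) = 0.2962 m·K/W
ΣR = 0.003893 + 0.3434 + 0.1656 + 0.2962 = 0.8091 m·K/W
Q' = ΔT/ΣR = (83.6 °C − 29.4 °C)/0.8091 = 66.99 W/m
From the inner boundary to the rubber/PTFE interface, ΣR_partial = 0.3473 m·K/W.
T_interface = T_in − Q'·ΣR_partial = 83.6 °C − (66.99)(0.3473) = 60.3 °C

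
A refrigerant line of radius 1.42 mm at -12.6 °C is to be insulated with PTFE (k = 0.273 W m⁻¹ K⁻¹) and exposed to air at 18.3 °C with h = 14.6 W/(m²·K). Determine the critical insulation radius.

For a cylinder, r_cr = k_ins/h = 0.273/14.6 = 0.0187 m = 1.87 cm

r_cr = 1.87 cm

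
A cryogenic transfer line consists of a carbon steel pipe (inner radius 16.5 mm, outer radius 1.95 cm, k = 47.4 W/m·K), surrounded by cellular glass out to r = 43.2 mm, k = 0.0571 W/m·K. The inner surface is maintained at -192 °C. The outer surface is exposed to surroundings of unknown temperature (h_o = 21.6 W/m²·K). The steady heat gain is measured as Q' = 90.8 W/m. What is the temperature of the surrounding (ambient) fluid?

T_out = 24.8 °C

Series resistances:
  R'_carbon steel = ln(0.0195/0.0165)/(2πk) = 0.1671/(2π·47.4) = 5.609×10^-4 m·K/W
  R'_cellular glass = ln(0.0432/0.0195)/(2πk) = 0.7954/(2π·0.0571) = 2.217 m·K/W
  R'_conv,out = 1/(2πr h) = 1/(2π·0.0432·21.6) = 0.1706 m·K/W
ΣR = 2.388 m·K/W
ΔT = Q'·ΣR = 90.8 × 2.388 = 216.8 K
Heat flows inward, so T_out = T_in + ΔT = -192 + 216.8 = 24.8 °C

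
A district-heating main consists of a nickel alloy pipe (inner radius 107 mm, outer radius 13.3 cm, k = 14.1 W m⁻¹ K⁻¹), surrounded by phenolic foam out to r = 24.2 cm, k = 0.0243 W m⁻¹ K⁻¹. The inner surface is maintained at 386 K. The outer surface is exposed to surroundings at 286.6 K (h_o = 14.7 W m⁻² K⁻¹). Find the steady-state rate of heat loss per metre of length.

Resistance network (inner→outer):
  R'_nickel alloy = ln(0.133/0.107)/(2πk) = 0.2175/(2π·14.1) = 0.002455 m·K/W
  R'_phenolic foam = ln(0.242/0.133)/(2πk) = 0.5986/(2π·0.0243) = 3.921 m·K/W
  R'_conv,out = 1/(2πr h) = 1/(2π·0.242·14.7) = 0.04474 m·K/W
ΣR = 0.002455 + 3.921 + 0.04474 = 3.968 m·K/W
Q' = ΔT/ΣR = (386 K − 286.6 K)/3.968 = 25.1 W/m

Q' = 25.1 W/m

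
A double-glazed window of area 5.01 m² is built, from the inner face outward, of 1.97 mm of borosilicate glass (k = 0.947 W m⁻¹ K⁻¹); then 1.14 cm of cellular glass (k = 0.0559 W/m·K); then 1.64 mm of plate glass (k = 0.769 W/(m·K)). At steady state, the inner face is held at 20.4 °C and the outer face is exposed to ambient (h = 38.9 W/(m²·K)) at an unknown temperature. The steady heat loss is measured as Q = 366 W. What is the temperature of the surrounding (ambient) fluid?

T_out = 3.32 °C

Series resistances:
  R_borosilicate glass = L/(kA) = 0.00197/(0.947·5.01) = 4.152×10^-4 K/W
  R_cellular glass = L/(kA) = 0.0114/(0.0559·5.01) = 0.04071 K/W
  R_plate glass = L/(kA) = 0.00164/(0.769·5.01) = 4.257×10^-4 K/W
  R_conv,out = 1/(hA) = 1/(38.9·5.01) = 0.005131 K/W
ΣR = 0.04668 K/W
ΔT = Q·ΣR = 366 × 0.04668 = 17.08 K
Heat flows outward, so T_out = T_in − ΔT = 20.4 − 17.08 = 3.32 °C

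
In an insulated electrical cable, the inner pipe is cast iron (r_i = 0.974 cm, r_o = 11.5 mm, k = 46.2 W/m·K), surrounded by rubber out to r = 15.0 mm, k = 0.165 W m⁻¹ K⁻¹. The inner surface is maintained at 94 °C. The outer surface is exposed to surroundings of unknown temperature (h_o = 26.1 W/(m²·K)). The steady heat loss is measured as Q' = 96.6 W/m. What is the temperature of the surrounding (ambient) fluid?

T_out = 29.9 °C

Sum the resistances:
  R'_cast iron = ln(0.0115/0.00974)/(2πk) = 0.1661/(2π·46.2) = 5.722×10^-4 m·K/W
  R'_rubber = ln(0.0150/0.0115)/(2πk) = 0.2657/(2π·0.165) = 0.2563 m·K/W
  R'_conv,out = 1/(2πr h) = 1/(2π·0.0150·26.1) = 0.4065 m·K/W
ΣR = 0.6634 m·K/W
ΔT = Q'·ΣR = 96.6 × 0.6634 = 64.08 K
Heat flows outward, so T_out = T_in − ΔT = 94 − 64.08 = 29.9 °C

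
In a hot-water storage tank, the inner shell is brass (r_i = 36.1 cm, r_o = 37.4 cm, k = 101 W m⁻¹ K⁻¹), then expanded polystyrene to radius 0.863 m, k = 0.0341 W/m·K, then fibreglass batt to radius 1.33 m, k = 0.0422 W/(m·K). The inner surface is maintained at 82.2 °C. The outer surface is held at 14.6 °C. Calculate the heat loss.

Q = 15.7 W

Series thermal resistances, inner to outer:
  R_brass = (1/0.361 − 1/0.374)/(4πk) = 0.09629/(4π·101) = 7.586×10^-5 K/W
  R_expanded polystyrene = (1/0.374 − 1/0.863)/(4πk) = 1.515/(4π·0.0341) = 3.536 K/W
  R_fibreglass batt = (1/0.863 − 1/1.33)/(4πk) = 0.4069/(4π·0.0422) = 0.7672 K/W
ΣR = 7.586×10^-5 + 3.536 + 0.7672 = 4.303 K/W
Q = ΔT/ΣR = (82.2 °C − 14.6 °C)/4.303 = 15.7 W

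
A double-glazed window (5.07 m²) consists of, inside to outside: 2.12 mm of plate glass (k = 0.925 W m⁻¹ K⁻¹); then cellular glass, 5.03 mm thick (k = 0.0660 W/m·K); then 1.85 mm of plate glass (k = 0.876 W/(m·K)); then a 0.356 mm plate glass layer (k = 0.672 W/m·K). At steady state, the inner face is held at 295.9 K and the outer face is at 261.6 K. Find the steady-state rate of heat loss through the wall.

Q = 2.14 kW

Series thermal resistances, inner to outer:
  R_plate glass = L/(kA) = 0.00212/(0.925·5.07) = 4.520×10^-4 K/W
  R_cellular glass = L/(kA) = 0.00503/(0.0660·5.07) = 0.01503 K/W
  R_plate glass = L/(kA) = 0.00185/(0.876·5.07) = 4.165×10^-4 K/W
  R_plate glass = L/(kA) = 3.56×10^-4/(0.672·5.07) = 1.045×10^-4 K/W
ΣR = 4.520×10^-4 + 0.01503 + 4.165×10^-4 + 1.045×10^-4 = 0.01600 K/W
Q = ΔT/ΣR = (295.9 K − 261.6 K)/0.01600 = 2140 W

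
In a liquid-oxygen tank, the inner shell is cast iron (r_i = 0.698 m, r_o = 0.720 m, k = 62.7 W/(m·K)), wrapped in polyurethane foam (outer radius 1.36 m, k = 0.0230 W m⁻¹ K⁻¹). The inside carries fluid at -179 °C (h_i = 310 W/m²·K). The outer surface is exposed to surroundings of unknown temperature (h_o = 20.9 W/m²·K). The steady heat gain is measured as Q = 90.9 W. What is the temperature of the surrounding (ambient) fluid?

T_out = 26.8 °C

Sum the resistances:
  R_conv,in = 1/(4πr²h) = 1/(4π·0.698²·310) = 5.269×10^-4 K/W
  R_cast iron = (1/0.698 − 1/0.720)/(4πk) = 0.04378/(4π·62.7) = 5.556×10^-5 K/W
  R_polyurethane foam = (1/0.720 − 1/1.36)/(4πk) = 0.6536/(4π·0.0230) = 2.261 K/W
  R_conv,out = 1/(4πr²h) = 1/(4π·1.36²·20.9) = 0.002059 K/W
ΣR = 2.264 K/W
ΔT = Q·ΣR = 90.9 × 2.264 = 205.8 K
Heat flows inward, so T_out = T_in + ΔT = -179 + 205.8 = 26.8 °C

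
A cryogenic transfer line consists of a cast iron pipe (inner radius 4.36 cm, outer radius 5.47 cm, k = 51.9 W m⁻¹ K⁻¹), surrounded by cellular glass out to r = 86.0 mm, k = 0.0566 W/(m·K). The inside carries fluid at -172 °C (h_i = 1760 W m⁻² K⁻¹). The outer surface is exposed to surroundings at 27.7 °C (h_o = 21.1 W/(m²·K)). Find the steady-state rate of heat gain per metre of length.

Resistance network (inner→outer):
  R'_conv,in = 1/(2πr h) = 1/(2π·0.0436·1760) = 0.002074 m·K/W
  R'_cast iron = ln(0.0547/0.0436)/(2πk) = 0.2268/(2π·51.9) = 6.955×10^-4 m·K/W
  R'_cellular glass = ln(0.0860/0.0547)/(2πk) = 0.4525/(2π·0.0566) = 1.272 m·K/W
  R'_conv,out = 1/(2πr h) = 1/(2π·0.0860·21.1) = 0.08771 m·K/W
ΣR = 0.002074 + 6.955×10^-4 + 1.272 + 0.08771 = 1.362 m·K/W
Q' = ΔT/ΣR = (-172 °C − 27.7 °C)/1.362 = -147 W/m
(Negative Q' ⇒ heat flows inward; heat gain = 147 W/m.)

Q' = 147 W/m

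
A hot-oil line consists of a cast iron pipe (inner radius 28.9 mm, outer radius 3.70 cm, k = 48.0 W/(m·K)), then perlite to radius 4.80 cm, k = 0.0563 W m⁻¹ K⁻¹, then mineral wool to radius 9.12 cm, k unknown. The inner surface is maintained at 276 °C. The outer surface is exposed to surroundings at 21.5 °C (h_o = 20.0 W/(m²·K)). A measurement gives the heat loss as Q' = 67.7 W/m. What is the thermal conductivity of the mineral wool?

k = 0.0348 W/m·K

ΣR = ΔT/Q' = |276 − 21.5|/67.7 = 3.759 m·K/W
Known resistances:
  R'_cast iron = ln(0.0370/0.0289)/(2πk) = 0.2471/(2π·48.0) = 8.192×10^-4 m·K/W
  R'_perlite = ln(0.0480/0.0370)/(2πk) = 0.2603/(2π·0.0563) = 0.7358 m·K/W
  R'_conv,out = 1/(2πr h) = 1/(2π·0.0912·20.0) = 0.08726 m·K/W
R_mineral wool = ΣR − ΣR_known = 3.759 − 0.8239 = 2.935 m·K/W
ln(r₂/r₁)/(2πk) = 2.935 ⇒ k = 0.6419/(2π·2.935) = 0.0348 W/m·K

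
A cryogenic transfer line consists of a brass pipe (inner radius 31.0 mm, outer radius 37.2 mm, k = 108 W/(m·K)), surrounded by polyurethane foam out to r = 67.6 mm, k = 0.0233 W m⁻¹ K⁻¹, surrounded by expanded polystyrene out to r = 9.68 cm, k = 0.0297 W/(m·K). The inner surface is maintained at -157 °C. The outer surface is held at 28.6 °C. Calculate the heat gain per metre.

Series thermal resistances, inner to outer:
  R'_brass = ln(0.0372/0.0310)/(2πk) = 0.1823/(2π·108) = 2.687×10^-4 m·K/W
  R'_polyurethane foam = ln(0.0676/0.0372)/(2πk) = 0.5973/(2π·0.0233) = 4.080 m·K/W
  R'_expanded polystyrene = ln(0.0968/0.0676)/(2πk) = 0.3590/(2π·0.0297) = 1.924 m·K/W
ΣR = 2.687×10^-4 + 4.080 + 1.924 = 6.004 m·K/W
Q' = ΔT/ΣR = (-157 °C − 28.6 °C)/6.004 = -30.9 W/m
(Negative Q' ⇒ heat flows inward; heat gain = 30.9 W/m.)

Q' = 30.9 W/m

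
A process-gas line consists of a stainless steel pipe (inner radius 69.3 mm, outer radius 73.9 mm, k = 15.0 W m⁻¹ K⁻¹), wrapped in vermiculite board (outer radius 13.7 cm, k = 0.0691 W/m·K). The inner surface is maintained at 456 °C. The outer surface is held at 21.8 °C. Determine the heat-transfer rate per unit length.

Resistance network (inner→outer):
  R'_stainless steel = ln(0.0739/0.0693)/(2πk) = 0.06427/(2π·15.0) = 6.819×10^-4 m·K/W
  R'_vermiculite board = ln(0.137/0.0739)/(2πk) = 0.6173/(2π·0.0691) = 1.422 m·K/W
ΣR = 6.819×10^-4 + 1.422 = 1.423 m·K/W
Q' = ΔT/ΣR = (456 °C − 21.8 °C)/1.423 = 305 W/m

Q' = 305 W/m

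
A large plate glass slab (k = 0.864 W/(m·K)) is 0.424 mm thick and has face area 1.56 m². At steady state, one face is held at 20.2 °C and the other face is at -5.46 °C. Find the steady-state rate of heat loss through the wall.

Q = kA·ΔT/L = 0.864 × 1.56 × |20.2 °C − -5.46 °C| / 4.24×10^-4 = 81600 W

Q = 81.6 kW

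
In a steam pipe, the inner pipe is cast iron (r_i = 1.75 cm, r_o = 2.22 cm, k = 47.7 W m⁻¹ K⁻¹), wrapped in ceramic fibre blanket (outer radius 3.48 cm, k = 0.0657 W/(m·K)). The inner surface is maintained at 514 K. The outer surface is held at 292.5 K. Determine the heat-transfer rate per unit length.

Treat each layer as a resistance in series:
  R'_cast iron = ln(0.0222/0.0175)/(2πk) = 0.2379/(2π·47.7) = 7.937×10^-4 m·K/W
  R'_ceramic fibre blanket = ln(0.0348/0.0222)/(2πk) = 0.4495/(2π·0.0657) = 1.089 m·K/W
ΣR = 7.937×10^-4 + 1.089 = 1.090 m·K/W
Q' = ΔT/ΣR = (514 K − 292.5 K)/1.090 = 203 W/m

Q' = 203 W/m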